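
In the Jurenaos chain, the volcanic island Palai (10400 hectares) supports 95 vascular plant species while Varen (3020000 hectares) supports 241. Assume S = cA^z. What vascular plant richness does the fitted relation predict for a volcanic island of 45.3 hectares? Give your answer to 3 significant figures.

z = ln(241/95) / ln(3020000/10400) = 0.9309 / 5.6712 = 0.1641
c = 95 / 10400^0.1641 = 95 / 4.564 = 20.81
S₃ = 20.81 × 45.3^0.1641 = 20.81 × 1.87 ≈ 38.92

38.9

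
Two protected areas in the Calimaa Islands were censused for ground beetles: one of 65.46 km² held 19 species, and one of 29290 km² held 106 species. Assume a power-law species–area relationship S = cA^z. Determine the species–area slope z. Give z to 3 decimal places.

0.282

Taking logs: ln S = ln c + z ln A, so z = (ln S₂ − ln S₁)/(ln A₂ − ln A₁).
z = ln(106/19) / ln(29290/65.46) = ln(5.579) / ln(447.4) = 1.7190 / 6.1036 = 0.2816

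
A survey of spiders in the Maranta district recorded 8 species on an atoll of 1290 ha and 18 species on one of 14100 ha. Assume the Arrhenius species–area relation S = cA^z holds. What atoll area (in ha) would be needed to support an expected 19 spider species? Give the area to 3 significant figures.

z = ln(18/8) / ln(14100/1290) = 0.8109 / 2.3915 = 0.3391
c = 8 / 1290^0.3391 = 8 / 11.34 = 0.7052
A = (19/0.7052)^(1/0.3391) ⇒ ln A = ln(26.94)/0.3391 = 9.7134
A = e^9.7134 ≈ 16537 ha

16500 ha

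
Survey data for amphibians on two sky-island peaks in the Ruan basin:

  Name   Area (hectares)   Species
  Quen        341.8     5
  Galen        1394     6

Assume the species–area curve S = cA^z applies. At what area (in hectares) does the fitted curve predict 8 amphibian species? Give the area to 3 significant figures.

12800 hectares

z = ln(6/5) / ln(1394/341.8) = 0.1823 / 1.4057 = 0.1297
c = 5 / 341.8^0.1297 = 5 / 2.131 = 2.346
A = (8/2.346)^(1/0.1297) ⇒ ln A = ln(3.41)/0.1297 = 9.4580
A = e^9.4580 ≈ 12810 hectares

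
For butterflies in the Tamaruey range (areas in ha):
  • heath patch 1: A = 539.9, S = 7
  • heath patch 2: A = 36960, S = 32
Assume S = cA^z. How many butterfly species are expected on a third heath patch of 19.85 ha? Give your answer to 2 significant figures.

2.1

z = ln(32/7) / ln(36960/539.9) = 1.5198 / 4.2262 = 0.3596
c = 7 / 539.9^0.3596 = 7 / 9.607 = 0.7286
S₃ = 0.7286 × 19.85^0.3596 = 0.7286 × 2.929 ≈ 2.134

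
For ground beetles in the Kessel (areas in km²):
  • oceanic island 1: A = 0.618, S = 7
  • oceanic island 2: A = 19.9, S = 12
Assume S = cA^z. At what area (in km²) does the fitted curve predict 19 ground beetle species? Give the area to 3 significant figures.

z = ln(12/7) / ln(19.9/0.618) = 0.5390 / 3.4720 = 0.1552
c = 7 / 0.618^0.1552 = 7 / 0.928 = 7.543
A = (19/7.543)^(1/0.1552) ⇒ ln A = ln(2.519)/0.1552 = 5.9508
A = e^5.9508 ≈ 384.1 km²

384 km²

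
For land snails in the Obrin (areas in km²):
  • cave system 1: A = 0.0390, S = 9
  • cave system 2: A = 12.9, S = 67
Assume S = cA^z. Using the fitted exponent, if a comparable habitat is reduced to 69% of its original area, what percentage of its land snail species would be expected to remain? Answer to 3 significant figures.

z = ln(67/9) / ln(12.9/0.039) = 2.0075 / 5.8014 = 0.3460
S_new/S_old = (A_new/A_old)^z = 0.69^0.3460 = exp(0.3460 × -0.3711) = 0.8795

88.0%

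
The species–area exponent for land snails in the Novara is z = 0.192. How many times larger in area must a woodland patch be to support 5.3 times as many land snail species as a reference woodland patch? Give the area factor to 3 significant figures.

5920

(A₂/A₁)^0.192 = 5.3, so A₂/A₁ = 5.3^(1/0.192) = 5.3^5.208
ln(A₂/A₁) = ln 5.3 / 0.192 = 1.6677 / 0.192 = 8.6860
A₂/A₁ = e^8.6860 ≈ 5919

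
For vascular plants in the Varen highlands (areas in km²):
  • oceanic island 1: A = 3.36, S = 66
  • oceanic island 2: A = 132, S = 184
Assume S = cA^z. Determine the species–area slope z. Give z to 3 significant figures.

0.279

Taking logs: ln S = ln c + z ln A, so z = (ln S₂ − ln S₁)/(ln A₂ − ln A₁).
z = ln(184/66) / ln(132/3.36) = ln(2.788) / ln(39.29) = 1.0253 / 3.6709 = 0.2793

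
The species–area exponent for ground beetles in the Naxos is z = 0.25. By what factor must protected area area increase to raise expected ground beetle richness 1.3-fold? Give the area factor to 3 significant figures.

2.86

(A₂/A₁)^0.25 = 1.3, so A₂/A₁ = 1.3^(1/0.25) = 1.3^4
ln(A₂/A₁) = ln 1.3 / 0.25 = 0.2624 / 0.25 = 1.0495
A₂/A₁ = e^1.0495 ≈ 2.856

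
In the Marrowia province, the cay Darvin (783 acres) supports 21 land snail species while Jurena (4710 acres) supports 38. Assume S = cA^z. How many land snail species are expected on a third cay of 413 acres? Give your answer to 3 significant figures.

17.0

z = ln(38/21) / ln(4710/783) = 0.5931 / 1.7943 = 0.3305
c = 21 / 783^0.3305 = 21 / 9.046 = 2.321
S₃ = 2.321 × 413^0.3305 = 2.321 × 7.322 ≈ 17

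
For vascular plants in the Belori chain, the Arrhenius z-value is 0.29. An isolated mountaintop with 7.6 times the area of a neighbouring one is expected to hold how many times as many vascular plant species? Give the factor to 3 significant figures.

1.80

S₂/S₁ = (A₂/A₁)^z = 7.6^0.29
ln(S₂/S₁) = 0.29 × ln 7.6 = 0.29 × 2.0281 = 0.5882
S₂/S₁ = e^0.5882 ≈ 1.801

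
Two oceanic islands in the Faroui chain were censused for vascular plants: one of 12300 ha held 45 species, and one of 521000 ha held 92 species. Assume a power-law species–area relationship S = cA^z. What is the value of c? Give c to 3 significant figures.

z = ln(S₂/S₁) / ln(A₂/A₁) = ln(92/45) / ln(521000/12300) = 0.7151 / 3.7462 = 0.1909
c = S₁ / A₁^z = 45 / 12300^0.1909 = 45 / 6.036 = 7.455

7.46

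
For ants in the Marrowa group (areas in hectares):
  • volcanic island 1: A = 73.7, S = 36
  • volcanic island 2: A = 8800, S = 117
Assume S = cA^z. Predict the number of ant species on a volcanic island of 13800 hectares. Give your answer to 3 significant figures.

131

z = ln(117/36) / ln(8800/73.7) = 1.1787 / 4.7825 = 0.2465
c = 36 / 73.7^0.2465 = 36 / 2.886 = 12.48
S₃ = 12.48 × 13800^0.2465 = 12.48 × 10.48 ≈ 130.7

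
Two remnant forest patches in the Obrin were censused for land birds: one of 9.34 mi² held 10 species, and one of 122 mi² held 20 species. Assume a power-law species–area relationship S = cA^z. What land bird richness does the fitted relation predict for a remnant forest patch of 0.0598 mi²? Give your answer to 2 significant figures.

z = ln(20/10) / ln(122/9.34) = 0.6931 / 2.5697 = 0.2697
c = 10 / 9.34^0.2697 = 10 / 1.827 = 5.473
S₃ = 5.473 × 0.0598^0.2697 = 5.473 × 0.4678 ≈ 2.56

2.6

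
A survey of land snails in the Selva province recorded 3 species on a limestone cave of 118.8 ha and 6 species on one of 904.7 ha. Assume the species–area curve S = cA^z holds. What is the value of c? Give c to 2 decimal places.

0.59

z = ln(S₂/S₁) / ln(A₂/A₁) = ln(6/3) / ln(904.7/118.8) = 0.6931 / 2.0302 = 0.3414
c = S₁ / A₁^z = 3 / 118.8^0.3414 = 3 / 5.11 = 0.5871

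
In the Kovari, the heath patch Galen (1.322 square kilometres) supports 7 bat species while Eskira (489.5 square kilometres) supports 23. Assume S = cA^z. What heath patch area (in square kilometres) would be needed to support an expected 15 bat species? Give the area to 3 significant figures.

58.5 square kilometres

z = ln(23/7) / ln(489.5/1.322) = 1.1896 / 5.9142 = 0.2011
c = 7 / 1.322^0.2011 = 7 / 1.058 = 6.618
A = (15/6.618)^(1/0.2011) ⇒ ln A = ln(2.267)/0.2011 = 4.0683
A = e^4.0683 ≈ 58.46 square kilometres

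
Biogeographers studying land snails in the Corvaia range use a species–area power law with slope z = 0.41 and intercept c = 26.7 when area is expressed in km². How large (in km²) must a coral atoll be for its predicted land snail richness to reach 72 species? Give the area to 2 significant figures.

72 = 26.7 × A^0.41  ⇒  A^0.41 = 72/26.7 = 2.697
ln A = ln(2.697) / 0.41 = 0.9920 / 0.41 = 2.4195
A = e^2.4195 ≈ 11.24 km²

11 km²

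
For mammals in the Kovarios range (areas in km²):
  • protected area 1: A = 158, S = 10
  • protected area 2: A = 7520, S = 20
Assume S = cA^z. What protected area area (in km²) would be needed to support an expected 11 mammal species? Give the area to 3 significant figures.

z = ln(20/10) / ln(7520/158) = 0.6931 / 3.8627 = 0.1794
c = 10 / 158^0.1794 = 10 / 2.48 = 4.031
A = (11/4.031)^(1/0.1794) ⇒ ln A = ln(2.729)/0.1794 = 5.5937
A = e^5.5937 ≈ 268.7 km²

269 km²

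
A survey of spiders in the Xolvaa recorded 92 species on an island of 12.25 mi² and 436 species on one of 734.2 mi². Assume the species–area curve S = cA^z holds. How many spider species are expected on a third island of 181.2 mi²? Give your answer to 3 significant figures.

256

z = ln(436/92) / ln(734.2/12.25) = 1.5559 / 4.0933 = 0.3801
c = 92 / 12.25^0.3801 = 92 / 2.592 = 35.5
S₃ = 35.5 × 181.2^0.3801 = 35.5 × 7.217 ≈ 256.2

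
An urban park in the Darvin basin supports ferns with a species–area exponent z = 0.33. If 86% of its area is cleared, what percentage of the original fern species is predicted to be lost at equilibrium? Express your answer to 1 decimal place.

S_new/S_old = (A_new/A_old)^z = 0.14^0.33
= exp(0.33 × ln 0.14) = exp(0.33 × -1.9661) = exp(-0.6488) ≈ 0.5227
Fraction lost = 1 − 0.5227 = 0.4773

47.7%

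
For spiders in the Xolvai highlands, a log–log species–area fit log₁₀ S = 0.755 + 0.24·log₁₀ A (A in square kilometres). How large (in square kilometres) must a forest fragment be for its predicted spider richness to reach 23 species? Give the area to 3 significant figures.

23 = 5.689 × A^0.24  ⇒  A^0.24 = 23/5.689 = 4.043
ln A = ln(4.043) / 0.24 = 1.3970 / 0.24 = 5.8210
A = e^5.8210 ≈ 337.3 square kilometres

337 square kilometres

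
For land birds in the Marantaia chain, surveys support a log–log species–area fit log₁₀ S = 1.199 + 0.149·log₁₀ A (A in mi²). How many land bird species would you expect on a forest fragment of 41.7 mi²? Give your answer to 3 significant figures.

S = 15.81 × 41.7^0.149 = 15.81 × 1.743 ≈ 27.57

27.6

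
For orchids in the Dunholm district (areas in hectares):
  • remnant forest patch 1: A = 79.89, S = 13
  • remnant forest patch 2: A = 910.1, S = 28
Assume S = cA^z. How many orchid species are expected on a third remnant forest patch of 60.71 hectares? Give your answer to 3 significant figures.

11.9

z = ln(28/13) / ln(910.1/79.89) = 0.7673 / 2.4329 = 0.3154
c = 13 / 79.89^0.3154 = 13 / 3.981 = 3.266
S₃ = 3.266 × 60.71^0.3154 = 3.266 × 3.651 ≈ 11.92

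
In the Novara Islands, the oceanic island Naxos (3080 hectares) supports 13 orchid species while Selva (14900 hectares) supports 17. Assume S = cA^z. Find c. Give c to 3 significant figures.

3.31

z = ln(S₂/S₁) / ln(A₂/A₁) = ln(17/13) / ln(14900/3080) = 0.2683 / 1.5764 = 0.1702
c = S₁ / A₁^z = 13 / 3080^0.1702 = 13 / 3.923 = 3.314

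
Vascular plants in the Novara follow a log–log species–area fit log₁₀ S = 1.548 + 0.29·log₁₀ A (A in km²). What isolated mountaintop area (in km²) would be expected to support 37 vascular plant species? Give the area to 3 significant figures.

37 = 35.32 × A^0.29  ⇒  A^0.29 = 37/35.32 = 1.048
ln A = ln(1.048) / 0.29 = 0.0465 / 0.29 = 0.1604
A = e^0.1604 ≈ 1.174 km²

1.17 km²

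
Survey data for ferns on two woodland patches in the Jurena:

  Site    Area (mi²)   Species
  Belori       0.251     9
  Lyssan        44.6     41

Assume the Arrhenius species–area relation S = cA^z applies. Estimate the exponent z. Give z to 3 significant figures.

0.293

Taking logs: ln S = ln c + z ln A, so z = (ln S₂ − ln S₁)/(ln A₂ − ln A₁).
z = ln(41/9) / ln(44.6/0.251) = ln(4.556) / ln(177.7) = 1.5163 / 5.1800 = 0.2927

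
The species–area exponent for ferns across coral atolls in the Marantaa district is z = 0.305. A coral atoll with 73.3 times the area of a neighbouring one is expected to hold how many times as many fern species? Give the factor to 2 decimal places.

3.71

S₂/S₁ = (A₂/A₁)^z = 73.3^0.305
ln(S₂/S₁) = 0.305 × ln 73.3 = 0.305 × 4.2946 = 1.3098
S₂/S₁ = e^1.3098 ≈ 3.706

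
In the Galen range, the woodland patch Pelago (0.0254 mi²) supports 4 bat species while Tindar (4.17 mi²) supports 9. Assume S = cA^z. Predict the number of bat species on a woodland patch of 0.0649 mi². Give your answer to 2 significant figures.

z = ln(9/4) / ln(4.17/0.0254) = 0.8109 / 5.1009 = 0.1590
c = 4 / 0.0254^0.1590 = 4 / 0.5577 = 7.172
S₃ = 7.172 × 0.0649^0.1590 = 7.172 × 0.6474 ≈ 4.643

4.6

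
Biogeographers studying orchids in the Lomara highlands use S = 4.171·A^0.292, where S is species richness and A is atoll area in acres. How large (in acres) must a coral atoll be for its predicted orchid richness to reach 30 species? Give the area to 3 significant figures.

30 = 4.171 × A^0.292  ⇒  A^0.292 = 30/4.171 = 7.193
ln A = ln(7.193) / 0.292 = 1.9730 / 0.292 = 6.7570
A = e^6.7570 ≈ 860.1 acres

860 acres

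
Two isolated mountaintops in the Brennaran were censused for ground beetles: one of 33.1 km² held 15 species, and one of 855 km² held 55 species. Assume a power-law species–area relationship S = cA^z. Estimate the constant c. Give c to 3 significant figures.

z = ln(S₂/S₁) / ln(A₂/A₁) = ln(55/15) / ln(855/33.1) = 1.2993 / 3.2516 = 0.3996
c = S₁ / A₁^z = 15 / 33.1^0.3996 = 15 / 4.049 = 3.705

3.71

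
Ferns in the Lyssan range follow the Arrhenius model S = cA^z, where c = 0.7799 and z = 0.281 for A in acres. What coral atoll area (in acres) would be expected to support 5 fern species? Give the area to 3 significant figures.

5 = 0.7799 × A^0.281  ⇒  A^0.281 = 5/0.7799 = 6.411
ln A = ln(6.411) / 0.281 = 1.8580 / 0.281 = 6.6122
A = e^6.6122 ≈ 744.1 acres

744 acres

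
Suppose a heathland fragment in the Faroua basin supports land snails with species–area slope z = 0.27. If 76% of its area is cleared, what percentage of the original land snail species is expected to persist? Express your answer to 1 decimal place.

68.0%

S_new/S_old = (A_new/A_old)^z = 0.24^0.27
= exp(0.27 × ln 0.24) = exp(0.27 × -1.4271) = exp(-0.3853) ≈ 0.6802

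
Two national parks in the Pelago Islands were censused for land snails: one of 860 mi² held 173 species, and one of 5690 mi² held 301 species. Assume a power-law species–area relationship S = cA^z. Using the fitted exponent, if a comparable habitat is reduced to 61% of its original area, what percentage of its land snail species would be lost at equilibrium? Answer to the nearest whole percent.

z = ln(301/173) / ln(5690/860) = 0.5538 / 1.8895 = 0.2931
S_new/S_old = (A_new/A_old)^z = 0.61^0.2931 = exp(0.2931 × -0.4943) = 0.8651
Fraction lost = 1 − 0.8651 = 0.1349

13%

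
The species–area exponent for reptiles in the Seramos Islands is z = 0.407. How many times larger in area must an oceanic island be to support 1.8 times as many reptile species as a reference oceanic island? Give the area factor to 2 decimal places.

4.24

(A₂/A₁)^0.407 = 1.8, so A₂/A₁ = 1.8^(1/0.407) = 1.8^2.457
ln(A₂/A₁) = ln 1.8 / 0.407 = 0.5878 / 0.407 = 1.4442
A₂/A₁ = e^1.4442 ≈ 4.238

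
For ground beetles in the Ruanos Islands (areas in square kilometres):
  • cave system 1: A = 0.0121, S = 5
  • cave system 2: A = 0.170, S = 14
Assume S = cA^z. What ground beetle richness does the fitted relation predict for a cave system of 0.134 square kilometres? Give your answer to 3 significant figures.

z = ln(14/5) / ln(0.17/0.0121) = 1.0296 / 2.6426 = 0.3896
c = 5 / 0.0121^0.3896 = 5 / 0.1791 = 27.92
S₃ = 27.92 × 0.134^0.3896 = 27.92 × 0.457 ≈ 12.76

12.8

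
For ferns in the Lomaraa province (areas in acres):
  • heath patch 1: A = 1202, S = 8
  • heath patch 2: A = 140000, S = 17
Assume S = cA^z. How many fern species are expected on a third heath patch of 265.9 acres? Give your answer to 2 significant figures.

6.3

z = ln(17/8) / ln(140000/1202) = 0.7538 / 4.7577 = 0.1584
c = 8 / 1202^0.1584 = 8 / 3.076 = 2.601
S₃ = 2.601 × 265.9^0.1584 = 2.601 × 2.422 ≈ 6.299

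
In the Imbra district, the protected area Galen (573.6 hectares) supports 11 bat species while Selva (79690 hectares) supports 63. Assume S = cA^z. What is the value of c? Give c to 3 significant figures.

1.16

z = ln(S₂/S₁) / ln(A₂/A₁) = ln(63/11) / ln(79690/573.6) = 1.7452 / 4.9340 = 0.3537
c = S₁ / A₁^z = 11 / 573.6^0.3537 = 11 / 9.457 = 1.163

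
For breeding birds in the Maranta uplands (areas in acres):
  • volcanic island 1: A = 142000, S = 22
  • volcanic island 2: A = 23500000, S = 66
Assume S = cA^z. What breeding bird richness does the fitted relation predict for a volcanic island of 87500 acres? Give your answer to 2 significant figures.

z = ln(66/22) / ln(23500000/142000) = 1.0986 / 5.1089 = 0.2150
c = 22 / 142000^0.2150 = 22 / 12.82 = 1.716
S₃ = 1.716 × 87500^0.2150 = 1.716 × 11.55 ≈ 19.82

20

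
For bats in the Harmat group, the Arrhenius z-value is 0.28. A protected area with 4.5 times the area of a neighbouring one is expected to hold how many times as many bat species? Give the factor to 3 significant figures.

1.52

S₂/S₁ = (A₂/A₁)^z = 4.5^0.28
ln(S₂/S₁) = 0.28 × ln 4.5 = 0.28 × 1.5041 = 0.4211
S₂/S₁ = e^0.4211 ≈ 1.524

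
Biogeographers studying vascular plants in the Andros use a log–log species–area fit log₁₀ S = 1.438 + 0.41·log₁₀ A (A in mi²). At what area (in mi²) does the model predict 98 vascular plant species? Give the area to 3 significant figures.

98 = 27.42 × A^0.41  ⇒  A^0.41 = 98/27.42 = 3.575
ln A = ln(3.575) / 0.41 = 1.2739 / 0.41 = 3.1070
A = e^3.1070 ≈ 22.35 mi²

22.4 mi²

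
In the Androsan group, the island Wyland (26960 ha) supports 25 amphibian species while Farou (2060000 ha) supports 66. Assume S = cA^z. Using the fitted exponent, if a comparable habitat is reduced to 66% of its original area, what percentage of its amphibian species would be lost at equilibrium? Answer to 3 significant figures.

8.88%

z = ln(66/25) / ln(2060000/26960) = 0.9708 / 4.3361 = 0.2239
S_new/S_old = (A_new/A_old)^z = 0.66^0.2239 = exp(0.2239 × -0.4155) = 0.9112
Fraction lost = 1 − 0.9112 = 0.08883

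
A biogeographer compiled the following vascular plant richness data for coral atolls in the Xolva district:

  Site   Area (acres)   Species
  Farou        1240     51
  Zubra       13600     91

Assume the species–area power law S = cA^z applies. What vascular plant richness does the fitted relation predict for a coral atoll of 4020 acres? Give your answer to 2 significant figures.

68

z = ln(91/51) / ln(13600/1240) = 0.5790 / 2.3950 = 0.2418
c = 51 / 1240^0.2418 = 51 / 5.596 = 9.113
S₃ = 9.113 × 4020^0.2418 = 9.113 × 7.437 ≈ 67.77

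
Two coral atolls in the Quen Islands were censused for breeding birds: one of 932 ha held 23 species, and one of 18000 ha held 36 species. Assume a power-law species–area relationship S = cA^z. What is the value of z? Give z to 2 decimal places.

0.15

Taking logs: ln S = ln c + z ln A, so z = (ln S₂ − ln S₁)/(ln A₂ − ln A₁).
z = ln(36/23) / ln(18000/932) = ln(1.565) / ln(19.31) = 0.4480 / 2.9608 = 0.1513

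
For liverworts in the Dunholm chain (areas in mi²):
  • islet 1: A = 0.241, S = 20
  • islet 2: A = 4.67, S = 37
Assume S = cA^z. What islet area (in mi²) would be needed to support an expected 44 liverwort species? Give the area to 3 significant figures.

10.8 mi²

z = ln(37/20) / ln(4.67/0.241) = 0.6152 / 2.9641 = 0.2075
c = 20 / 0.241^0.2075 = 20 / 0.7443 = 26.87
A = (44/26.87)^(1/0.2075) ⇒ ln A = ln(1.637)/0.2075 = 2.3760
A = e^2.3760 ≈ 10.76 mi²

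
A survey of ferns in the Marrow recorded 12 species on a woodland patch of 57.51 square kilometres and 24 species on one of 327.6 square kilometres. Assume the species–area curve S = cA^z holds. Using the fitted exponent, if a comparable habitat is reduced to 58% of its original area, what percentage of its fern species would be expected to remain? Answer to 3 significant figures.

z = ln(24/12) / ln(327.6/57.51) = 0.6931 / 1.7398 = 0.3984
S_new/S_old = (A_new/A_old)^z = 0.58^0.3984 = exp(0.3984 × -0.5447) = 0.8049

80.5%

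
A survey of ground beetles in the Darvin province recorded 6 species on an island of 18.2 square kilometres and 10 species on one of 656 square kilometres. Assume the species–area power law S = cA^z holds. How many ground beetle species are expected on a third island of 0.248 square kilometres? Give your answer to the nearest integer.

z = ln(10/6) / ln(656/18.2) = 0.5108 / 3.5847 = 0.1425
c = 6 / 18.2^0.1425 = 6 / 1.512 = 3.968
S₃ = 3.968 × 0.248^0.1425 = 3.968 × 0.8198 ≈ 3.253

3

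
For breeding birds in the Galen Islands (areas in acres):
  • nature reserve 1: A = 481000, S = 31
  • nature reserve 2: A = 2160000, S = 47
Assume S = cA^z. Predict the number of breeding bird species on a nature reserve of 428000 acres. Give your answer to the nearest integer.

z = ln(47/31) / ln(2160000/481000) = 0.4162 / 1.5020 = 0.2771
c = 31 / 481000^0.2771 = 31 / 37.53 = 0.826
S₃ = 0.826 × 428000^0.2771 = 0.826 × 36.33 ≈ 30.01

30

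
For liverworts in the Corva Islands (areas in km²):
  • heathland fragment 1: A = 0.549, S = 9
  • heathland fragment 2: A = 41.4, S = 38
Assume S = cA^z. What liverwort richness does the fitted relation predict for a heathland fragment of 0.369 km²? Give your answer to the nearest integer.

8

z = ln(38/9) / ln(41.4/0.549) = 1.4404 / 4.3229 = 0.3332
c = 9 / 0.549^0.3332 = 9 / 0.8189 = 10.99
S₃ = 10.99 × 0.369^0.3332 = 10.99 × 0.7174 ≈ 7.884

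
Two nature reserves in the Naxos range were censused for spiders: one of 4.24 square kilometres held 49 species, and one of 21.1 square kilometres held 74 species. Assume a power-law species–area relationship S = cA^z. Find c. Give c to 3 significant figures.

z = ln(S₂/S₁) / ln(A₂/A₁) = ln(74/49) / ln(21.1/4.24) = 0.4122 / 1.6047 = 0.2569
c = S₁ / A₁^z = 49 / 4.24^0.2569 = 49 / 1.449 = 33.81

33.8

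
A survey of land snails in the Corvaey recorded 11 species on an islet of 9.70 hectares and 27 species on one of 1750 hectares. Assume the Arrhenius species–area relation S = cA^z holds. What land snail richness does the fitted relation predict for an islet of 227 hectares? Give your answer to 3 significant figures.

z = ln(27/11) / ln(1750/9.7) = 0.8979 / 5.1952 = 0.1728
c = 11 / 9.7^0.1728 = 11 / 1.481 = 7.427
S₃ = 7.427 × 227^0.1728 = 7.427 × 2.554 ≈ 18.97

19.0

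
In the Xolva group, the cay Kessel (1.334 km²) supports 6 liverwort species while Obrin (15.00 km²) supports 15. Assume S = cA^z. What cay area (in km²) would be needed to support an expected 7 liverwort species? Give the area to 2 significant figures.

z = ln(15/6) / ln(15/1.334) = 0.9163 / 2.4199 = 0.3787
c = 6 / 1.334^0.3787 = 6 / 1.115 = 5.38
A = (7/5.38)^(1/0.3787) ⇒ ln A = ln(1.301)/0.3787 = 0.6953
A = e^0.6953 ≈ 2.004 km²

2.0 km²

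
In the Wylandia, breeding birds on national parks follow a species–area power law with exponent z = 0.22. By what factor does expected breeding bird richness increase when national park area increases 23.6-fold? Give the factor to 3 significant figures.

S₂/S₁ = (A₂/A₁)^z = 23.6^0.22
ln(S₂/S₁) = 0.22 × ln 23.6 = 0.22 × 3.1612 = 0.6955
S₂/S₁ = e^0.6955 ≈ 2.005

2.00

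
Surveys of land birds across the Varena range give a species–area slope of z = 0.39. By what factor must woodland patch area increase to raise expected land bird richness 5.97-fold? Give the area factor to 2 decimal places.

(A₂/A₁)^0.39 = 5.97, so A₂/A₁ = 5.97^(1/0.39) = 5.97^2.564
ln(A₂/A₁) = ln 5.97 / 0.39 = 1.7867 / 0.39 = 4.5814
A₂/A₁ = e^4.5814 ≈ 97.65

97.65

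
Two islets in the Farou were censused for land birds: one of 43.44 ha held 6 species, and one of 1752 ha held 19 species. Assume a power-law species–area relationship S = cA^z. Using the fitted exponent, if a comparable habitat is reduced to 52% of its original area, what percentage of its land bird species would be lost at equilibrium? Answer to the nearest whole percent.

z = ln(19/6) / ln(1752/43.44) = 1.1527 / 3.6971 = 0.3118
S_new/S_old = (A_new/A_old)^z = 0.52^0.3118 = exp(0.3118 × -0.6539) = 0.8156
Fraction lost = 1 − 0.8156 = 0.1844

18%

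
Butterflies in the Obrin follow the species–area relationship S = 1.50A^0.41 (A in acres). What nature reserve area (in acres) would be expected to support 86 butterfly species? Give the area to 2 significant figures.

86 = 1.5 × A^0.41  ⇒  A^0.41 = 86/1.5 = 57.33
ln A = ln(57.33) / 0.41 = 4.0489 / 0.41 = 9.8753
A = e^9.8753 ≈ 19445 acres

19000 acres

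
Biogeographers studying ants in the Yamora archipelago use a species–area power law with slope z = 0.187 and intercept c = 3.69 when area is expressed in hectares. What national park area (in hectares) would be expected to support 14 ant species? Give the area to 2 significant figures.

14 = 3.69 × A^0.187  ⇒  A^0.187 = 14/3.69 = 3.794
ln A = ln(3.794) / 0.187 = 1.3334 / 0.187 = 7.1306
A = e^7.1306 ≈ 1250 hectares

1200 hectares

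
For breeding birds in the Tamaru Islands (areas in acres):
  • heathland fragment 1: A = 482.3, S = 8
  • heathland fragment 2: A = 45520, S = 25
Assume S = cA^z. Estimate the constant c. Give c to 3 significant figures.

1.70

z = ln(S₂/S₁) / ln(A₂/A₁) = ln(25/8) / ln(45520/482.3) = 1.1394 / 4.5473 = 0.2506
c = S₁ / A₁^z = 8 / 482.3^0.2506 = 8 / 4.703 = 1.701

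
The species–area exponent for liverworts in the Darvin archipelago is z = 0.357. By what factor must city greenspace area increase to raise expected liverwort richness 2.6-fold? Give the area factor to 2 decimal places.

(A₂/A₁)^0.357 = 2.6, so A₂/A₁ = 2.6^(1/0.357) = 2.6^2.801
ln(A₂/A₁) = ln 2.6 / 0.357 = 0.9555 / 0.357 = 2.6765
A₂/A₁ = e^2.6765 ≈ 14.53

14.53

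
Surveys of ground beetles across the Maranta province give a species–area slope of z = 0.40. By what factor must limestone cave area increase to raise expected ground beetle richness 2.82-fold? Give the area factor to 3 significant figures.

13.4

(A₂/A₁)^0.4 = 2.82, so A₂/A₁ = 2.82^(1/0.4) = 2.82^2.5
ln(A₂/A₁) = ln 2.82 / 0.4 = 1.0367 / 0.4 = 2.5918
A₂/A₁ = e^2.5918 ≈ 13.35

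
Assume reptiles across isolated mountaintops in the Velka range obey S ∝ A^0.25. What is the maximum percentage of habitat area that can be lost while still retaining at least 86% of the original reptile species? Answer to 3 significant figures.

45.3%

Need (A_new/A_old)^0.25 = 0.86, so A_new/A_old = 0.86^(1/0.25) = 0.86^4
ln(A_new/A_old) = ln 0.86 / 0.25 = -0.1508 / 0.25 = -0.6033
A_new/A_old = e^-0.6033 ≈ 0.547
Fraction that can be lost = 1 − 0.547 = 0.453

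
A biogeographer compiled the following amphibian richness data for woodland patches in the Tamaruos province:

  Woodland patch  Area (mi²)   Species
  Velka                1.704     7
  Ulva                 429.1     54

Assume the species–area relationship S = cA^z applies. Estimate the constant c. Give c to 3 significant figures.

5.75

z = ln(S₂/S₁) / ln(A₂/A₁) = ln(54/7) / ln(429.1/1.704) = 2.0431 / 5.5287 = 0.3695
c = S₁ / A₁^z = 7 / 1.704^0.3695 = 7 / 1.218 = 5.749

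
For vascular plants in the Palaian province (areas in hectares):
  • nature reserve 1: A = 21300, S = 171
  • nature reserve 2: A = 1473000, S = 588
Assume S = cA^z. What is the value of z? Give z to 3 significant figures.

0.292

Taking logs: ln S = ln c + z ln A, so z = (ln S₂ − ln S₁)/(ln A₂ − ln A₁).
z = ln(588/171) / ln(1473000/21300) = ln(3.439) / ln(69.15) = 1.2351 / 4.2363 = 0.2915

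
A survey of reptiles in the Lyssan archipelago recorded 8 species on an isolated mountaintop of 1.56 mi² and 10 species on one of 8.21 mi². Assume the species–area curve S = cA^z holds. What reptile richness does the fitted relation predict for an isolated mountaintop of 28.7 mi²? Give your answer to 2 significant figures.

12

z = ln(10/8) / ln(8.21/1.56) = 0.2231 / 1.6607 = 0.1344
c = 8 / 1.56^0.1344 = 8 / 1.062 = 7.536
S₃ = 7.536 × 28.7^0.1344 = 7.536 × 1.57 ≈ 11.83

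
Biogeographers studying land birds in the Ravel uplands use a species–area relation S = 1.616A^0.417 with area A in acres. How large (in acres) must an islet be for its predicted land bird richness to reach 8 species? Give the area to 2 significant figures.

8 = 1.616 × A^0.417  ⇒  A^0.417 = 8/1.616 = 4.95
ln A = ln(4.95) / 0.417 = 1.5995 / 0.417 = 3.8357
A = e^3.8357 ≈ 46.33 acres

46 acres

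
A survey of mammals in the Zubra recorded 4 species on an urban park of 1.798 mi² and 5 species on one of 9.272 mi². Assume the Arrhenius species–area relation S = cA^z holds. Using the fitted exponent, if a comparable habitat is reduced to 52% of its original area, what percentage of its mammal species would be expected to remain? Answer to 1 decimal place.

91.5%

z = ln(5/4) / ln(9.272/1.798) = 0.2231 / 1.6403 = 0.1360
S_new/S_old = (A_new/A_old)^z = 0.52^0.1360 = exp(0.1360 × -0.6539) = 0.9149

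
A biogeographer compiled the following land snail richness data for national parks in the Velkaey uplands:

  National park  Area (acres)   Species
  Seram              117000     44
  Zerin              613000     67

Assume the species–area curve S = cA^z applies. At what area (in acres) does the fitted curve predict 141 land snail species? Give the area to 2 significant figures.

z = ln(67/44) / ln(613000/117000) = 0.4205 / 1.6562 = 0.2539
c = 44 / 117000^0.2539 = 44 / 19.36 = 2.273
A = (141/2.273)^(1/0.2539) ⇒ ln A = ln(62.03)/0.2539 = 16.2567
A = e^16.2567 ≈ 11486695 acres

11000000 acres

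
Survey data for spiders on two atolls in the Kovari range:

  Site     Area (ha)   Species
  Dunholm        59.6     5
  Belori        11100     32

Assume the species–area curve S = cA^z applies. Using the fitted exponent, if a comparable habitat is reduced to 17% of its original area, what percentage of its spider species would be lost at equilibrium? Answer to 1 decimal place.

z = ln(32/5) / ln(11100/59.6) = 1.8563 / 5.2270 = 0.3551
S_new/S_old = (A_new/A_old)^z = 0.17^0.3551 = exp(0.3551 × -1.7720) = 0.533
Fraction lost = 1 − 0.533 = 0.467

46.7%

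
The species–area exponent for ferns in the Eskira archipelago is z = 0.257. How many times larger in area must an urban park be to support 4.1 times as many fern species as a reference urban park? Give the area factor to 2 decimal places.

242.31

(A₂/A₁)^0.257 = 4.1, so A₂/A₁ = 4.1^(1/0.257) = 4.1^3.891
ln(A₂/A₁) = ln 4.1 / 0.257 = 1.4110 / 0.257 = 5.4902
A₂/A₁ = e^5.4902 ≈ 242.3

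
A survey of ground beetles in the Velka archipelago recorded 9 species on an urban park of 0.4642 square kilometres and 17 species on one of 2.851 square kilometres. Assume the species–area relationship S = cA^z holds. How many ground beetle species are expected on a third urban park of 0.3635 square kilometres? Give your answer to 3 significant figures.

z = ln(17/9) / ln(2.851/0.4642) = 0.6360 / 1.8151 = 0.3504
c = 9 / 0.4642^0.3504 = 9 / 0.7642 = 11.78
S₃ = 11.78 × 0.3635^0.3504 = 11.78 × 0.7015 ≈ 8.261

8.26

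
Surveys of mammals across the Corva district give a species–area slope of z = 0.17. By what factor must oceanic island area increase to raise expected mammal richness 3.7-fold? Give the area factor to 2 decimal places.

(A₂/A₁)^0.17 = 3.7, so A₂/A₁ = 3.7^(1/0.17) = 3.7^5.882
ln(A₂/A₁) = ln 3.7 / 0.17 = 1.3083 / 0.17 = 7.6961
A₂/A₁ = e^7.6961 ≈ 2200

2199.70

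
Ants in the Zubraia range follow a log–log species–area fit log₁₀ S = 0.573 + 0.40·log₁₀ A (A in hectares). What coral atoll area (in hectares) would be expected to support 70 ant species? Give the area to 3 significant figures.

70 = 3.741 × A^0.4  ⇒  A^0.4 = 70/3.741 = 18.71
ln A = ln(18.71) / 0.4 = 2.9291 / 0.4 = 7.3228
A = e^7.3228 ≈ 1514 hectares

1510 hectares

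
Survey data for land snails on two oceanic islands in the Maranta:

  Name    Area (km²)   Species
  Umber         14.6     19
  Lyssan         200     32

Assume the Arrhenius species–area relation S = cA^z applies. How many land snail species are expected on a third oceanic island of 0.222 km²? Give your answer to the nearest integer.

8

z = ln(32/19) / ln(200/14.6) = 0.5213 / 2.6173 = 0.1992
c = 19 / 14.6^0.1992 = 19 / 1.706 = 11.14
S₃ = 11.14 × 0.222^0.1992 = 11.14 × 0.741 ≈ 8.254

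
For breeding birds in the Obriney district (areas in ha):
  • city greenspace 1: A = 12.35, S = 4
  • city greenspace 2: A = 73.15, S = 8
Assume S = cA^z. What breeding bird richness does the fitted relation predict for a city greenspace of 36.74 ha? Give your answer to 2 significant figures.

6.1

z = ln(8/4) / ln(73.15/12.35) = 0.6931 / 1.7789 = 0.3897
c = 4 / 12.35^0.3897 = 4 / 2.663 = 1.502
S₃ = 1.502 × 36.74^0.3897 = 1.502 × 4.073 ≈ 6.117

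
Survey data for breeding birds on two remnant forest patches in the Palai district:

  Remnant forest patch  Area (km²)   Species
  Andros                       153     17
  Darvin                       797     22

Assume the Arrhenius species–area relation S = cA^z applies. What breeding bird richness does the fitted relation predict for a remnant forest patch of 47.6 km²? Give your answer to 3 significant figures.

14.2

z = ln(22/17) / ln(797/153) = 0.2578 / 1.6504 = 0.1562
c = 17 / 153^0.1562 = 17 / 2.194 = 7.747
S₃ = 7.747 × 47.6^0.1562 = 7.747 × 1.828 ≈ 14.17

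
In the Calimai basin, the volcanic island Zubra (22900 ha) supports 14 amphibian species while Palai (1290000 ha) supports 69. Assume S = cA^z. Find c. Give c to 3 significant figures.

0.264

z = ln(S₂/S₁) / ln(A₂/A₁) = ln(69/14) / ln(1290000/22900) = 1.5950 / 4.0313 = 0.3957
c = S₁ / A₁^z = 14 / 22900^0.3957 = 14 / 53.1 = 0.2637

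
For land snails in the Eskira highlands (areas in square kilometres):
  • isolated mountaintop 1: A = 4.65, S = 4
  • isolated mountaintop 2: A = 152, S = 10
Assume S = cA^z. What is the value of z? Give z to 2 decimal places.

Taking logs: ln S = ln c + z ln A, so z = (ln S₂ − ln S₁)/(ln A₂ − ln A₁).
z = ln(10/4) / ln(152/4.65) = ln(2.5) / ln(32.69) = 0.9163 / 3.4870 = 0.2628

0.26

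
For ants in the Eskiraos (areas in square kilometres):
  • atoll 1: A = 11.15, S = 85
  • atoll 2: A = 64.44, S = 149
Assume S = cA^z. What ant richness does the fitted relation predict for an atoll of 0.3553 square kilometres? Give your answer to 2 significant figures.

z = ln(149/85) / ln(64.44/11.15) = 0.5613 / 1.7543 = 0.3200
c = 85 / 11.15^0.3200 = 85 / 2.163 = 39.3
S₃ = 39.3 × 0.3553^0.3200 = 39.3 × 0.7181 ≈ 28.22

28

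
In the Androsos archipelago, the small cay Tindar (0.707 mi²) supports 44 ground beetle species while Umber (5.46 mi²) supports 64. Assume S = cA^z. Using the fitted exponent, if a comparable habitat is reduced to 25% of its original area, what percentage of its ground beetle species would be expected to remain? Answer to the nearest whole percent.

z = ln(64/44) / ln(5.46/0.707) = 0.3747 / 2.0442 = 0.1833
S_new/S_old = (A_new/A_old)^z = 0.25^0.1833 = exp(0.1833 × -1.3863) = 0.7756

78%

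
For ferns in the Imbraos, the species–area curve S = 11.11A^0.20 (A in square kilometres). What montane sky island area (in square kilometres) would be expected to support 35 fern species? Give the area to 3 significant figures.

310 square kilometres

35 = 11.11 × A^0.2  ⇒  A^0.2 = 35/11.11 = 3.15
ln A = ln(3.15) / 0.2 = 1.1475 / 0.2 = 5.7375
A = e^5.7375 ≈ 310.3 square kilometres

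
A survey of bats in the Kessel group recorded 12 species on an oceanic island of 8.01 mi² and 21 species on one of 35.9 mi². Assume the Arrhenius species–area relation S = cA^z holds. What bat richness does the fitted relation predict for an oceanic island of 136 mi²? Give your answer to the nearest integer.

z = ln(21/12) / ln(35.9/8.01) = 0.5596 / 1.5000 = 0.3731
c = 12 / 8.01^0.3731 = 12 / 2.173 = 5.522
S₃ = 5.522 × 136^0.3731 = 5.522 × 6.251 ≈ 34.52

35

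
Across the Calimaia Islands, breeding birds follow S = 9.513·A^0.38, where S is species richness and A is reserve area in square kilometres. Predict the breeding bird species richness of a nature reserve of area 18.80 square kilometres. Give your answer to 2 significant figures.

S = 9.513 × 18.8^0.38
ln S = ln 9.513 + 0.38 × ln 18.8 = 2.2527 + 0.38 × 2.9339 = 3.3675
S = e^3.3675 ≈ 29.01

29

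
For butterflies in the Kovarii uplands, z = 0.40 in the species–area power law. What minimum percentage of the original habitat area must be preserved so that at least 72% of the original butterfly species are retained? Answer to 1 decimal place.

44.0%

Need (A_new/A_old)^0.4 = 0.72, so A_new/A_old = 0.72^(1/0.4) = 0.72^2.5
ln(A_new/A_old) = ln 0.72 / 0.4 = -0.3285 / 0.4 = -0.8213
A_new/A_old = e^-0.8213 ≈ 0.4399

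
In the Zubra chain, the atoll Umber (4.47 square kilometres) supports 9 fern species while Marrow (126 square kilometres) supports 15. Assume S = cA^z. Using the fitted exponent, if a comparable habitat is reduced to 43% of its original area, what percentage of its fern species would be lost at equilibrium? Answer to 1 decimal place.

z = ln(15/9) / ln(126/4.47) = 0.5108 / 3.3389 = 0.1530
S_new/S_old = (A_new/A_old)^z = 0.43^0.1530 = exp(0.1530 × -0.8440) = 0.8789
Fraction lost = 1 − 0.8789 = 0.1211

12.1%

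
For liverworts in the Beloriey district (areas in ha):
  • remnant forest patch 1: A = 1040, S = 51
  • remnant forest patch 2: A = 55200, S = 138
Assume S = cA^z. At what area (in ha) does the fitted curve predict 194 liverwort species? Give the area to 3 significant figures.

215000 ha

z = ln(138/51) / ln(55200/1040) = 0.9954 / 3.9717 = 0.2506
c = 51 / 1040^0.2506 = 51 / 5.704 = 8.942
A = (194/8.942)^(1/0.2506) ⇒ ln A = ln(21.7)/0.2506 = 12.2777
A = e^12.2777 ≈ 214856 ha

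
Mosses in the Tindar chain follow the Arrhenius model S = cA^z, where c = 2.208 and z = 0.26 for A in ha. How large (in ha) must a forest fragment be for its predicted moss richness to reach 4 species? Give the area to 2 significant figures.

4 = 2.208 × A^0.26  ⇒  A^0.26 = 4/2.208 = 1.812
ln A = ln(1.812) / 0.26 = 0.5942 / 0.26 = 2.2854
A = e^2.2854 ≈ 9.83 ha

9.8 ha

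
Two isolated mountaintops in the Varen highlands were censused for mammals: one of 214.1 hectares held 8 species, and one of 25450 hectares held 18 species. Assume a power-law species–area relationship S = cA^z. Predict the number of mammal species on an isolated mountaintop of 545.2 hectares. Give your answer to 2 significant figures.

9.4

z = ln(18/8) / ln(25450/214.1) = 0.8109 / 4.7780 = 0.1697
c = 8 / 214.1^0.1697 = 8 / 2.486 = 3.218
S₃ = 3.218 × 545.2^0.1697 = 3.218 × 2.914 ≈ 9.375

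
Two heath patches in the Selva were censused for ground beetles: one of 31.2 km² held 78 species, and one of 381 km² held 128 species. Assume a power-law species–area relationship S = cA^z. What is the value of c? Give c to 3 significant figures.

39.5

z = ln(S₂/S₁) / ln(A₂/A₁) = ln(128/78) / ln(381/31.2) = 0.4953 / 2.5024 = 0.1979
c = S₁ / A₁^z = 78 / 31.2^0.1979 = 78 / 1.976 = 39.48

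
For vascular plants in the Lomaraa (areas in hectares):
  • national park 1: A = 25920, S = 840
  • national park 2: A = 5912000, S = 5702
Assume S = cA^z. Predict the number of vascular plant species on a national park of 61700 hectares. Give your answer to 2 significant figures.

z = ln(5702/840) / ln(5912000/25920) = 1.9152 / 5.4297 = 0.3527
c = 840 / 25920^0.3527 = 840 / 36.04 = 23.31
S₃ = 23.31 × 61700^0.3527 = 23.31 × 48.94 ≈ 1141

1100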